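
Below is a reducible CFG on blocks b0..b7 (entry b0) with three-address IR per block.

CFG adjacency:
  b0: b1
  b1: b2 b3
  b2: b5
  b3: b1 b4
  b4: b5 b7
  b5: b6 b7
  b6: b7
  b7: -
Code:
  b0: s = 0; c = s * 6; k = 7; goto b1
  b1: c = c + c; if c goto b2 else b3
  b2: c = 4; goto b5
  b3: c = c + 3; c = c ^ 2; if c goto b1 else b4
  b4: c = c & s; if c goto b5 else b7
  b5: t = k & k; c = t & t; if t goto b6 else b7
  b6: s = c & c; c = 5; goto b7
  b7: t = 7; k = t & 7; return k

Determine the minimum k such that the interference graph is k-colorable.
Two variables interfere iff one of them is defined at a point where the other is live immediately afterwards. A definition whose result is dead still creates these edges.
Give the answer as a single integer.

def/use:
  b0 def {c,k,s} use ∅
  b1 def {c} use {c}
  b2 def {c} use ∅
  b3 def {c} use {c}
  b4 def {c} use {c,s}
  b5 def {c,t} use {k}
  b6 def {c,s} use {c}
  b7 def {k,t} use ∅

Backward fixpoint:
  b0: in=∅ out={c,k,s}
  b1: in={c,k,s} out={c,k,s}
  b2: in={k} out={k}
  b3: in={c,k,s} out={c,k,s}
  b4: in={c,k,s} out={k}
  b5: in={k} out={c}
  b6: in={c} out=∅
  b7: in=∅ out=∅

Interfere edges:
  c — {k,s,t}
  k — {c,s}
  s — {c,k}
  t — {c}

Colouring:
  lower bound: {c,k,s} mutually conflict ⇒ χ ≥ 3
  assign c→R0 k→R1 s→R2 t→R1 — no edge inside a register ⇒ χ ≤ 3
  χ = 3

Answer: 3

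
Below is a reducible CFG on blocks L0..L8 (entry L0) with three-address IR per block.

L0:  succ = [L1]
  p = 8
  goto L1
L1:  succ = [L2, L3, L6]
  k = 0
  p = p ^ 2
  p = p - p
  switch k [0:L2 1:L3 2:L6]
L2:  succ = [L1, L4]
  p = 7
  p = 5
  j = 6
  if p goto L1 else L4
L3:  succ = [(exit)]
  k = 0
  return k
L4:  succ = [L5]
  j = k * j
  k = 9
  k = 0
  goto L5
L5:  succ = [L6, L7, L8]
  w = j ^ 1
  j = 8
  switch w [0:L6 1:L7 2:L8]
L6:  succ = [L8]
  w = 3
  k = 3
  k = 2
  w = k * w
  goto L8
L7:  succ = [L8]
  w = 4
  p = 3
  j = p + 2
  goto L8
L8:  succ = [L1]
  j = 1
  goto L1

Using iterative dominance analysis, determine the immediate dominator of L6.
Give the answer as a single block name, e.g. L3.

Answer: L1

Working:
idom tree: L1←L0 L2←L1 L3←L1 L4←L2 L5←L4 L6←L1 L7←L5 L8←L1
Dom∩ at merges:
  L1: preds {L0,L2,L8}: {L0} ∩ {L0,L1,L2} ∩ {L0,L1,L8} = {L0}; idom=L0
  L6: preds {L1,L5}: {L0,L1} ∩ {L0,L1,L2,L4,L5} = {L0,L1}; idom=L1
  L8: preds {L5,L6,L7}: {L0,L1,L2,L4,L5} ∩ {L0,L1,L6} ∩ {L0,L1,L2,L4,L5,L7} = {L0,L1}; idom=L1

idom(L6) = L1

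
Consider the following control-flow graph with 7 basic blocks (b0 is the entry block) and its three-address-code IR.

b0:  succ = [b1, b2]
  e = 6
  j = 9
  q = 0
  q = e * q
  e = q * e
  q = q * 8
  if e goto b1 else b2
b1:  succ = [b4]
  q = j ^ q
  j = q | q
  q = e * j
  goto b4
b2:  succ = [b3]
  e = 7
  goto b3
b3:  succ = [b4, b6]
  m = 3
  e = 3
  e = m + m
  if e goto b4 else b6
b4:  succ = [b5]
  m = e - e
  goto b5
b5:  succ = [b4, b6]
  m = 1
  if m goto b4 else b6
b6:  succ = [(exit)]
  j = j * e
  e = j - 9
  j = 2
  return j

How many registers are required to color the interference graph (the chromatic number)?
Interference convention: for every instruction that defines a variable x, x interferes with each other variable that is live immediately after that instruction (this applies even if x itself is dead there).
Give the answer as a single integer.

def/use:
  b0 def {e,j,q} use ∅
  b1 def {j,q} use {e,j,q}
  b2 def {e} use ∅
  b3 def {e,m} use ∅
  b4 def {m} use {e}
  b5 def {m} use ∅
  b6 def {e,j} use {e,j}

Live sets:
  live b0: ∅→{e,j,q}
  live b1: {e,j,q}→{e,j}
  live b2: {j}→{j}
  live b3: {j}→{e,j}
  live b4: {e,j}→{e,j}
  live b5: {e,j}→{e,j}
  live b6: {e,j}→∅

Conflict graph:
  e: {j,m,q}
  j: {e,m,q}
  m: {e,j}
  q: {e,j}

Chromatic number:
  {e,j,m} pairwise interfere (3-clique) ⇒ χ ≥ 3
  3-colouring: c0={e}  c1={j}  c2={m,q}
  χ = 3

Answer: 3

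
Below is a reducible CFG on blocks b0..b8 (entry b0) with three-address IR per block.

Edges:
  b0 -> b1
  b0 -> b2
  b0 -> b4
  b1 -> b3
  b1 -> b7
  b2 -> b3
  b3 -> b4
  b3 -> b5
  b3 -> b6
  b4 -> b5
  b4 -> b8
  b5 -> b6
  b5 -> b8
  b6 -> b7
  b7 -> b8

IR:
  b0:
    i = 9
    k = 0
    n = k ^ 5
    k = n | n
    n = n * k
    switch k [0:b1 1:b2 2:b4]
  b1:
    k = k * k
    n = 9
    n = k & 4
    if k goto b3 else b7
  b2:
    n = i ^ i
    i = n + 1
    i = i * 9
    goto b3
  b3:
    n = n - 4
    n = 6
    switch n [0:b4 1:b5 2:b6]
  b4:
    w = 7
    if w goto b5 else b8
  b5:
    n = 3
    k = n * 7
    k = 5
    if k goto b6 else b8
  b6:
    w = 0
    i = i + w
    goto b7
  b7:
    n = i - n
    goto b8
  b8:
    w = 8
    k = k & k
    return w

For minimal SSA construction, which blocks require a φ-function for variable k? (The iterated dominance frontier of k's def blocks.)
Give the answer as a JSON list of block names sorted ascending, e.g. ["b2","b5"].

Answer: ["b3", "b4", "b5", "b6", "b7", "b8"]

Derivation:
idom tree: b1←b0 b2←b0 b3←b0 b4←b0 b5←b0 b6←b0 b7←b0 b8←b0
Dom∩ at merges:
  b3: preds {b1,b2}: {b0,b1} ∩ {b0,b2} = {b0}; idom=b0
  b4: preds {b0,b3}: {b0} ∩ {b0,b3} = {b0}; idom=b0
  b5: preds {b3,b4}: {b0,b3} ∩ {b0,b4} = {b0}; idom=b0
  b6: preds {b3,b5}: {b0,b3} ∩ {b0,b5} = {b0}; idom=b0
  b7: preds {b1,b6}: {b0,b1} ∩ {b0,b6} = {b0}; idom=b0
  b8: preds {b4,b5,b7}: {b0,b4} ∩ {b0,b5} ∩ {b0,b7} = {b0}; idom=b0

DF derivation:
  join b3 pred b1: b1 stop@b0
  join b3 pred b2: b2 stop@b0
  join b4 pred b0: · stop@b0
  join b4 pred b3: b3 stop@b0
  join b5 pred b3: b3 stop@b0
  join b5 pred b4: b4 stop@b0
  join b6 pred b3: b3 stop@b0
  join b6 pred b5: b5 stop@b0
  join b7 pred b1: b1 stop@b0
  join b7 pred b6: b6 stop@b0
  join b8 pred b4: b4 stop@b0
  join b8 pred b5: b5 stop@b0
  join b8 pred b7: b7 stop@b0
  DF(b0)=∅
  DF(b1)={b3,b7}
  DF(b2)={b3}
  DF(b3)={b4,b5,b6}
  DF(b4)={b5,b8}
  DF(b5)={b6,b8}
  DF(b6)={b7}
  DF(b7)={b8}
  DF(b8)=∅

φ for k: defs {b0,b1,b5,b8}
  DF⁺ = {b3,b4,b5,b6,b7,b8}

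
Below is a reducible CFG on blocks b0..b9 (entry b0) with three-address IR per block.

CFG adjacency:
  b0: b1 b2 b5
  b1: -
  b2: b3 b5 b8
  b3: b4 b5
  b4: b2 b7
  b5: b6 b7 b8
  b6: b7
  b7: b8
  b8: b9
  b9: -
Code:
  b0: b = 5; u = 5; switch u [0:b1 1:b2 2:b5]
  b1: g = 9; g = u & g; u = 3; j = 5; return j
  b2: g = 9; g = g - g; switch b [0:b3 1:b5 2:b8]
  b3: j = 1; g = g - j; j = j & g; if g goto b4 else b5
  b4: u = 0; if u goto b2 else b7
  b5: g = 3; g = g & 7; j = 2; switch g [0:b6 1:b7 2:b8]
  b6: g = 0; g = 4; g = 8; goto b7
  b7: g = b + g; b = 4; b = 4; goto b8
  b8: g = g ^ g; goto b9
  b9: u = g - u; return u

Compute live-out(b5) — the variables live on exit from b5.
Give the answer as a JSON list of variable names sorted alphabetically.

Block summaries:
  b0: def={b,u} ue=∅
  b1: def={g,j,u} ue={u}
  b2: def={g} ue={b}
  b3: def={g,j} ue={g}
  b4: def={u} ue=∅
  b5: def={g,j} ue=∅
  b6: def={g} ue=∅
  b7: def={b,g} ue={b,g}
  b8: def={g} ue={g}
  b9: def={u} ue={g,u}

Liveness:
  b0: in=∅ out={b,u}
  b1: in={u} out=∅
  b2: in={b,u} out={b,g,u}
  b3: in={b,g,u} out={b,g,u}
  b4: in={b,g} out={b,g,u}
  b5: in={b,u} out={b,g,u}
  b6: in={b,u} out={b,g,u}
  b7: in={b,g,u} out={g,u}
  b8: in={g,u} out={g,u}
  b9: in={g,u} out=∅

live-out(b5) = ["b", "g", "u"]

Answer: ["b", "g", "u"]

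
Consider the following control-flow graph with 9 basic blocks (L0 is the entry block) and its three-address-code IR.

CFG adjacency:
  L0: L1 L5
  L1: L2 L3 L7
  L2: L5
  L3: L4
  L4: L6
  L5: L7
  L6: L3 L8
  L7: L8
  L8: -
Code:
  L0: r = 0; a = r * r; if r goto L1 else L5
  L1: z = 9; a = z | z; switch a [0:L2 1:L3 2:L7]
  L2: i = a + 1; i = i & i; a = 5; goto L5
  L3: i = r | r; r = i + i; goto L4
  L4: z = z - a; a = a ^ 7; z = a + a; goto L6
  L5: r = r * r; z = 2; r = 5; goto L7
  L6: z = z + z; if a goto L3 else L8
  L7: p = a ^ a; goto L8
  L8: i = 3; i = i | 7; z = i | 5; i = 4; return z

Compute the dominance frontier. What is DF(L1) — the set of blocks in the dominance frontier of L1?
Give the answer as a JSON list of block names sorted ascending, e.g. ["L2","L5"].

Answer: ["L5", "L7", "L8"]

Working:
idom tree: L1←L0 L2←L1 L3←L1 L4←L3 L5←L0 L6←L4 L7←L0 L8←L0
Dom at joins:
  L3: preds {L1,L6}: {L0,L1} ∩ {L0,L1,L3,L4,L6} = {L0,L1}; idom=L1
  L5: preds {L0,L2}: {L0} ∩ {L0,L1,L2} = {L0}; idom=L0
  L7: preds {L1,L5}: {L0,L1} ∩ {L0,L5} = {L0}; idom=L0
  L8: preds {L6,L7}: {L0,L1,L3,L4,L6} ∩ {L0,L7} = {L0}; idom=L0

Frontier:
  join L3 pred L1: · stop@L1
  join L3 pred L6: L6→L4→L3 stop@L1
  join L5 pred L0: · stop@L0
  join L5 pred L2: L2→L1 stop@L0
  join L7 pred L1: L1 stop@L0
  join L7 pred L5: L5 stop@L0
  join L8 pred L6: L6→L4→L3→L1 stop@L0
  join L8 pred L7: L7 stop@L0
  L0 → ∅
  L1 → {L5,L7,L8}
  L2 → {L5}
  L3 → {L3,L8}
  L4 → {L3,L8}
  L5 → {L7}
  L6 → {L3,L8}
  L7 → {L8}
  L8 → ∅

DF(L1) = ["L5", "L7", "L8"]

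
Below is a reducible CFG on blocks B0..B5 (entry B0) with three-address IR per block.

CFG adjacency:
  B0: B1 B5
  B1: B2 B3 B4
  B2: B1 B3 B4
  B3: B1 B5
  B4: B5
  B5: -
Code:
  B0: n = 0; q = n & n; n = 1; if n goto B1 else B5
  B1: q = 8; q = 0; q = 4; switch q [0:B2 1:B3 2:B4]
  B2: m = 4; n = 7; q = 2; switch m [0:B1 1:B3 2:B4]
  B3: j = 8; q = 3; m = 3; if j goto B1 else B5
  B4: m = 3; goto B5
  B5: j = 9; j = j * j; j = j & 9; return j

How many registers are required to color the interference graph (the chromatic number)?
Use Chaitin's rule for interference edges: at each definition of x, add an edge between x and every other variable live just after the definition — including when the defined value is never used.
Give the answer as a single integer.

def/use:
  B0: {n,q} / ∅
  B1: {q} / ∅
  B2: {m,n,q} / ∅
  B3: {j,m,q} / ∅
  B4: {m} / ∅
  B5: {j} / ∅

Live sets:
  B0: in=∅ out=∅
  B1: in=∅ out=∅
  B2: in=∅ out=∅
  B3: in=∅ out=∅
  B4: in=∅ out=∅
  B5: in=∅ out=∅

Interference:
  j↔{m,q}
  m↔{j,n,q}
  n↔{m}
  q↔{j,m}

Registers:
  {j,m,q} pairwise interfere (3-clique) ⇒ χ ≥ 3
  assign j→r1 m→r0 n→r1 q→r2 — no edge inside a register ⇒ χ ≤ 3
  χ = 3

Answer: 3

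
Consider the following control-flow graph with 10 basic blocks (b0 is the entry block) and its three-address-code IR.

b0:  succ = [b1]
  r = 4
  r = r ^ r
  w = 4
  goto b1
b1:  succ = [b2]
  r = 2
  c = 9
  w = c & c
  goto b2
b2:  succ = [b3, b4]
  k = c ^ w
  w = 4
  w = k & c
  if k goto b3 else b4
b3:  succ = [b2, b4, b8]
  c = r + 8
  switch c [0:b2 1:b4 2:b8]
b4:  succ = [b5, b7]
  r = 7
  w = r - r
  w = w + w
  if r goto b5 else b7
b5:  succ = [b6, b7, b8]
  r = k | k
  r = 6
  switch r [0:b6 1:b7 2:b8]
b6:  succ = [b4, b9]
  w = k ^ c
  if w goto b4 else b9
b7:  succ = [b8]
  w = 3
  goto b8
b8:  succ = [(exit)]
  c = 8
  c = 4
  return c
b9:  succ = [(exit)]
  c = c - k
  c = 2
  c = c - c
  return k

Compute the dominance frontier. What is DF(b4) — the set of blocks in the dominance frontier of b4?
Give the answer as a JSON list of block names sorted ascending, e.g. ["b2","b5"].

Answer: ["b4", "b8"]

Derivation:
idom tree: b1←b0 b2←b1 b3←b2 b4←b2 b5←b4 b6←b5 b7←b4 b8←b2 b9←b6
Join-block Dom:
  b2: preds {b1,b3}: {b0,b1} ∩ {b0,b1,b2,b3} = {b0,b1}; idom=b1
  b4: preds {b2,b3,b6}: {b0,b1,b2} ∩ {b0,b1,b2,b3} ∩ {b0,b1,b2,b4,b5,b6} = {b0,b1,b2}; idom=b2
  b7: preds {b4,b5}: {b0,b1,b2,b4} ∩ {b0,b1,b2,b4,b5} = {b0,b1,b2,b4}; idom=b4
  b8: preds {b3,b5,b7}: {b0,b1,b2,b3} ∩ {b0,b1,b2,b4,b5} ∩ {b0,b1,b2,b4,b7} = {b0,b1,b2}; idom=b2

Frontier:
  b2←b1: walk · to b1
  b2←b3: walk b3→b2 to b1
  b4←b2: walk · to b2
  b4←b3: walk b3 to b2
  b4←b6: walk b6→b5→b4 to b2
  b7←b4: walk · to b4
  b7←b5: walk b5 to b4
  b8←b3: walk b3 to b2
  b8←b5: walk b5→b4 to b2
  b8←b7: walk b7→b4 to b2
  DF(b0)=∅
  DF(b1)=∅
  DF(b2)={b2}
  DF(b3)={b2,b4,b8}
  DF(b4)={b4,b8}
  DF(b5)={b4,b7,b8}
  DF(b6)={b4}
  DF(b7)={b8}
  DF(b8)=∅
  DF(b9)=∅

DF(b4) = ["b4", "b8"]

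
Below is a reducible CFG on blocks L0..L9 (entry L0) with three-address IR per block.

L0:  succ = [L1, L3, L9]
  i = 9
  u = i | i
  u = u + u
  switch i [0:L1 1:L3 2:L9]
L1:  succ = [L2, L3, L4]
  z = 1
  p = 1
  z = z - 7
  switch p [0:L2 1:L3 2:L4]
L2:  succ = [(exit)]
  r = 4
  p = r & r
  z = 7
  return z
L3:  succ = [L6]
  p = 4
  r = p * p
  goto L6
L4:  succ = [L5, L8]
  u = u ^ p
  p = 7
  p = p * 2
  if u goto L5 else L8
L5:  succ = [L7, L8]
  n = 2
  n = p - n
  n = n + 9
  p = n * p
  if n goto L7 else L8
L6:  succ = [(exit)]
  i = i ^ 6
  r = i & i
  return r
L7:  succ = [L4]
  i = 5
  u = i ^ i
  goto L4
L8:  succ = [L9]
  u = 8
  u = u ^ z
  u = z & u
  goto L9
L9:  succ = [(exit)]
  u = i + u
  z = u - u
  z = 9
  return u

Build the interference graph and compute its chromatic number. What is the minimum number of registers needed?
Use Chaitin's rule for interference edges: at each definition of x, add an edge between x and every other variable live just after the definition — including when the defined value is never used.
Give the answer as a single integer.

Per-block:
  L0: def={i,u} ue=∅
  L1: def={p,z} ue=∅
  L2: def={p,r,z} ue=∅
  L3: def={p,r} ue=∅
  L4: def={p,u} ue={p,u}
  L5: def={n,p} ue={p}
  L6: def={i,r} ue={i}
  L7: def={i,u} ue=∅
  L8: def={u} ue={z}
  L9: def={u,z} ue={i,u}

Backward fixpoint:
  live L0: ∅→{i,u}
  live L1: {i,u}→{i,p,u,z}
  live L2: ∅→∅
  live L3: {i}→{i}
  live L4: {i,p,u,z}→{i,p,z}
  live L5: {i,p,z}→{i,p,z}
  live L6: {i}→∅
  live L7: {p,z}→{i,p,u,z}
  live L8: {i,z}→{i,u}
  live L9: {i,u}→∅

Conflict graph:
  i: {n,p,r,u,z}
  n: {i,p,z}
  p: {i,n,u,z}
  r: {i}
  u: {i,p,z}
  z: {i,n,p,u}

Colouring:
  clique {i,n,p,z} ⇒ need ≥ 4
  assign i→R0 n→R3 p→R1 r→R1 u→R3 z→R2 — no edge inside a register ⇒ χ ≤ 4
  χ = 4

Answer: 4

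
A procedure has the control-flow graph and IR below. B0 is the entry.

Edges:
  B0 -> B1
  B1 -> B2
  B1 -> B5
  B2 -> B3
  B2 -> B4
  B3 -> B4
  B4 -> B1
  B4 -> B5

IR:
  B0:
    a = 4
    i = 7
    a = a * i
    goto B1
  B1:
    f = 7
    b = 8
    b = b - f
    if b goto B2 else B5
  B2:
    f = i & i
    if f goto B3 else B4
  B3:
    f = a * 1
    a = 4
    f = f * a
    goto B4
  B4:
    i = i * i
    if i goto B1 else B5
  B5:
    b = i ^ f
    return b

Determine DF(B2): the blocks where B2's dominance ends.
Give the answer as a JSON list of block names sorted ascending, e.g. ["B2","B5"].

Answer: ["B1", "B5"]

Analysis:
idom tree: B1←B0 B2←B1 B3←B2 B4←B2 B5←B1
Join-block Dom:
  B1: preds {B0,B4}: {B0} ∩ {B0,B1,B2,B4} = {B0}; idom=B0
  B4: preds {B2,B3}: {B0,B1,B2} ∩ {B0,B1,B2,B3} = {B0,B1,B2}; idom=B2
  B5: preds {B1,B4}: {B0,B1} ∩ {B0,B1,B2,B4} = {B0,B1}; idom=B1

DF derivation:
  join B1 pred B0: · stop@B0
  join B1 pred B4: B4→B2→B1 stop@B0
  join B4 pred B2: · stop@B2
  join B4 pred B3: B3 stop@B2
  join B5 pred B1: · stop@B1
  join B5 pred B4: B4→B2 stop@B1
  DF(B0)=∅
  DF(B1)={B1}
  DF(B2)={B1,B5}
  DF(B3)={B4}
  DF(B4)={B1,B5}
  DF(B5)=∅

DF(B2) = ["B1", "B5"]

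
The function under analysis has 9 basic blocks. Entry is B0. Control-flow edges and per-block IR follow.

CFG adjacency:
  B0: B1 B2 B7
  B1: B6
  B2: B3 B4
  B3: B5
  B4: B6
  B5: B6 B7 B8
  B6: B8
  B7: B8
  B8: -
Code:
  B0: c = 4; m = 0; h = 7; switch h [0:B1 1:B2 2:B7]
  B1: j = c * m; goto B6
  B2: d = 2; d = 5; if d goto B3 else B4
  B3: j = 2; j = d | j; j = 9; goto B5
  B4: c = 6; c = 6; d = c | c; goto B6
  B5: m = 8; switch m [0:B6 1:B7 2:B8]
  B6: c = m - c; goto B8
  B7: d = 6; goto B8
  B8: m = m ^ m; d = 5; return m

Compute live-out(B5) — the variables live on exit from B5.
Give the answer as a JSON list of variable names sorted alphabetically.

Per-block:
  B0: {c,h,m} / ∅
  B1: {j} / {c,m}
  B2: {d} / ∅
  B3: {j} / {d}
  B4: {c,d} / ∅
  B5: {m} / ∅
  B6: {c} / {c,m}
  B7: {d} / ∅
  B8: {d,m} / {m}

Liveness:
  live B0: ∅→{c,m}
  live B1: {c,m}→{c,m}
  live B2: {c,m}→{c,d,m}
  live B3: {c,d}→{c}
  live B4: {m}→{c,m}
  live B5: {c}→{c,m}
  live B6: {c,m}→{m}
  live B7: {m}→{m}
  live B8: {m}→∅

live-out(B5) = ["c", "m"]

Answer: ["c", "m"]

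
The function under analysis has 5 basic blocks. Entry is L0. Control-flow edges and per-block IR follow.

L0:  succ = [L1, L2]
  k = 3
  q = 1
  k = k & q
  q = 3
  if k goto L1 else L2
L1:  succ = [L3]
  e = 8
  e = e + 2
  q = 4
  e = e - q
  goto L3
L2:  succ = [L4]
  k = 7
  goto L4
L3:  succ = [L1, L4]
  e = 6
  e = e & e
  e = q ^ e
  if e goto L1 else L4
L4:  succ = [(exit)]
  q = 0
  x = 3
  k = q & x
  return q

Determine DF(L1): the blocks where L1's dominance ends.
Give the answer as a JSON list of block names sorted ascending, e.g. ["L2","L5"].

Answer: ["L1", "L4"]

Working:
idom tree: L1←L0 L2←L0 L3←L1 L4←L0
Dom at joins:
  L1: preds {L0,L3}: {L0} ∩ {L0,L1,L3} = {L0}; idom=L0
  L4: preds {L2,L3}: {L0,L2} ∩ {L0,L1,L3} = {L0}; idom=L0

Frontier:
  join L1 pred L0: · stop@L0
  join L1 pred L3: L3→L1 stop@L0
  join L4 pred L2: L2 stop@L0
  join L4 pred L3: L3→L1 stop@L0
  DF(L0)=∅
  DF(L1)={L1,L4}
  DF(L2)={L4}
  DF(L3)={L1,L4}
  DF(L4)=∅

DF(L1) = ["L1", "L4"]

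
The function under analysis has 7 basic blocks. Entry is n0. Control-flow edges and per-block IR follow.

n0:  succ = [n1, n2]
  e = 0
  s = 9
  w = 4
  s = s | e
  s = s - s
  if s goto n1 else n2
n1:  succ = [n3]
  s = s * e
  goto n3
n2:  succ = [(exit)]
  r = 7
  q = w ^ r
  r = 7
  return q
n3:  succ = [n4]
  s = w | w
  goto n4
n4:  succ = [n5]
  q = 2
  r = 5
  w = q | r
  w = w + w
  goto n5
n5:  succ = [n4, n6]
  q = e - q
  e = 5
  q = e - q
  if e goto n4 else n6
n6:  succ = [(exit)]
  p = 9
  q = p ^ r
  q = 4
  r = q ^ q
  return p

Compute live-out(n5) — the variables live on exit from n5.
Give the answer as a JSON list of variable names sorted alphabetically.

def/use:
  n0: def={e,s,w} ue=∅
  n1: def={s} ue={e,s}
  n2: def={q,r} ue={w}
  n3: def={s} ue={w}
  n4: def={q,r,w} ue=∅
  n5: def={e,q} ue={e,q}
  n6: def={p,q,r} ue={r}

Liveness:
  live n0: ∅→{e,s,w}
  live n1: {e,s,w}→{e,w}
  live n2: {w}→∅
  live n3: {e,w}→{e}
  live n4: {e}→{e,q,r}
  live n5: {e,q,r}→{e,r}
  live n6: {r}→∅

live-out(n5) = ["e", "r"]

Answer: ["e", "r"]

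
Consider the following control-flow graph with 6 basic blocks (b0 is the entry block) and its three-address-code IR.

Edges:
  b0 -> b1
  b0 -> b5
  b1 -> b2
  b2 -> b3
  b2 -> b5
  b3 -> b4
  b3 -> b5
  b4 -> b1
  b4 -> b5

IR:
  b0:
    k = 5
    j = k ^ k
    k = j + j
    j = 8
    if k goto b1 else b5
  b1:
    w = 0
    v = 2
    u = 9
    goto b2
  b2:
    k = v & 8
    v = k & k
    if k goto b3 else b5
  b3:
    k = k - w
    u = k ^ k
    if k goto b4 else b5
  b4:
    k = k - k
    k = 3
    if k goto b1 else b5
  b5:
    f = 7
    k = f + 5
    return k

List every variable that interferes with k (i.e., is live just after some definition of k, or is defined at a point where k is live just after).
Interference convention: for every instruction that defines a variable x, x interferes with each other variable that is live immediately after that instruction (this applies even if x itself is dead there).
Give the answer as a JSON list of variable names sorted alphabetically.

Answer: ["j", "u", "v", "w"]

Analysis:
Per-block:
  b0: {j,k} / ∅
  b1: {u,v,w} / ∅
  b2: {k,v} / {v}
  b3: {k,u} / {k,w}
  b4: {k} / {k}
  b5: {f,k} / ∅

Backward fixpoint:
  b0 li=∅ lo=∅
  b1 li=∅ lo={v,w}
  b2 li={v,w} lo={k,w}
  b3 li={k,w} lo={k}
  b4 li={k} lo=∅
  b5 li=∅ lo=∅

Interference:
  f — ∅
  j — {k}
  k — {j,u,v,w}
  u — {k,v,w}
  v — {k,u,w}
  w — {k,u,v}

N(k) = ["j", "u", "v", "w"]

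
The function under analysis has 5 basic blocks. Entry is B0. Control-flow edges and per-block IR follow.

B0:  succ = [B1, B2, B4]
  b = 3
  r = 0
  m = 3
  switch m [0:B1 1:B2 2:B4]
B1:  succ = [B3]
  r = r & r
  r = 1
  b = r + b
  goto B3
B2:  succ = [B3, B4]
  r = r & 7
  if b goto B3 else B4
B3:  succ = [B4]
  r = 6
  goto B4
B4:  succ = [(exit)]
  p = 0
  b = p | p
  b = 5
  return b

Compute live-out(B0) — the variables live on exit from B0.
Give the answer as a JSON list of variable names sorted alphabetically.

Answer: ["b", "r"]

Derivation:
Block summaries:
  B0: {b,m,r} / ∅
  B1: {b,r} / {b,r}
  B2: {r} / {b,r}
  B3: {r} / ∅
  B4: {b,p} / ∅

Liveness:
  B0 li=∅ lo={b,r}
  B1 li={b,r} lo=∅
  B2 li={b,r} lo=∅
  B3 li=∅ lo=∅
  B4 li=∅ lo=∅

live-out(B0) = ["b", "r"]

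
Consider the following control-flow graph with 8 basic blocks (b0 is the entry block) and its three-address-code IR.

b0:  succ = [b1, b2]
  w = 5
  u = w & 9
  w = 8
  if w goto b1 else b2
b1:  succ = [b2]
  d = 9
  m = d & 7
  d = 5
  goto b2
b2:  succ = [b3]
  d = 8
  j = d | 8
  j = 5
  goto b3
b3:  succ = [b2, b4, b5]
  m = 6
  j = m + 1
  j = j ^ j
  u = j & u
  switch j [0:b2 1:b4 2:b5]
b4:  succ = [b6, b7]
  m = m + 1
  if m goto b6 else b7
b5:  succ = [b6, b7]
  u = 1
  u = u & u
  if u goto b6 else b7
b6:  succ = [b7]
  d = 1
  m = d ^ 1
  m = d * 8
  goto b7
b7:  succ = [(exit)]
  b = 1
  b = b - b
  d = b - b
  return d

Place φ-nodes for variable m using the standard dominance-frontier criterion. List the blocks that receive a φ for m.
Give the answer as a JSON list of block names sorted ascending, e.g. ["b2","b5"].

idom tree: b1←b0 b2←b0 b3←b2 b4←b3 b5←b3 b6←b3 b7←b3
Dom∩ at merges:
  b2: preds {b0,b1,b3}: {b0} ∩ {b0,b1} ∩ {b0,b2,b3} = {b0}; idom=b0
  b6: preds {b4,b5}: {b0,b2,b3,b4} ∩ {b0,b2,b3,b5} = {b0,b2,b3}; idom=b3
  b7: preds {b4,b5,b6}: {b0,b2,b3,b4} ∩ {b0,b2,b3,b5} ∩ {b0,b2,b3,b6} = {b0,b2,b3}; idom=b3

DF derivation:
  b2←b0: walk · to b0
  b2←b1: walk b1 to b0
  b2←b3: walk b3→b2 to b0
  b6←b4: walk b4 to b3
  b6←b5: walk b5 to b3
  b7←b4: walk b4 to b3
  b7←b5: walk b5 to b3
  b7←b6: walk b6 to b3
  b0 → ∅
  b1 → {b2}
  b2 → {b2}
  b3 → {b2}
  b4 → {b6,b7}
  b5 → {b6,b7}
  b6 → {b7}
  b7 → ∅

φ for m: defs {b1,b3,b4,b6}
  DF⁺ = {b2,b6,b7}

Answer: ["b2", "b6", "b7"]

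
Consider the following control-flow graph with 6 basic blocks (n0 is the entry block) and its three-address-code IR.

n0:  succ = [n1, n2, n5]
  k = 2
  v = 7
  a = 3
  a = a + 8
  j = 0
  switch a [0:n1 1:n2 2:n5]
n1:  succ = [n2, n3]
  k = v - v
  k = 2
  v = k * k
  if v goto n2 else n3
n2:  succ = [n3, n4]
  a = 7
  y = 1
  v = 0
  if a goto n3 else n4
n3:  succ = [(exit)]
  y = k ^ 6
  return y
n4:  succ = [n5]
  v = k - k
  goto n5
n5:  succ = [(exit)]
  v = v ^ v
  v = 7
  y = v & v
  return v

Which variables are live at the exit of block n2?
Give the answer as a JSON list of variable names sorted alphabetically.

Answer: ["k"]

Analysis:
Block summaries:
  n0 def {a,j,k,v} use ∅
  n1 def {k,v} use {v}
  n2 def {a,v,y} use ∅
  n3 def {y} use {k}
  n4 def {v} use {k}
  n5 def {v,y} use {v}

Liveness:
  live n0: ∅→{k,v}
  live n1: {v}→{k}
  live n2: {k}→{k}
  live n3: {k}→∅
  live n4: {k}→{v}
  live n5: {v}→∅

live-out(n2) = ["k"]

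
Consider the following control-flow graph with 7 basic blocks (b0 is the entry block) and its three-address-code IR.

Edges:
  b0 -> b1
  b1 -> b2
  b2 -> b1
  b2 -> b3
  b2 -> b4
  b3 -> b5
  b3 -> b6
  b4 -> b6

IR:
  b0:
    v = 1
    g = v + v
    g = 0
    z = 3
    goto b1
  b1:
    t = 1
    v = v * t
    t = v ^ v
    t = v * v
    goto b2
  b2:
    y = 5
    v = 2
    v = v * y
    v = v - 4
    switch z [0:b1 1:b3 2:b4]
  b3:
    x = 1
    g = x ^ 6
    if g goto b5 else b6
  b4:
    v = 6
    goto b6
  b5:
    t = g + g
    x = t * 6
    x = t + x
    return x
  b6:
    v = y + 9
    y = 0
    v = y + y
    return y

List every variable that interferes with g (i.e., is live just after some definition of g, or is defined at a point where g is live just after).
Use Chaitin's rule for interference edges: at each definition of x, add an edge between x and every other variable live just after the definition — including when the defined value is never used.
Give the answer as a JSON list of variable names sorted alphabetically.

Answer: ["v", "y"]

Derivation:
Per-block:
  b0: def={g,v,z} ue=∅
  b1: def={t,v} ue={v}
  b2: def={v,y} ue={z}
  b3: def={g,x} ue=∅
  b4: def={v} ue=∅
  b5: def={t,x} ue={g}
  b6: def={v,y} ue={y}

Live sets:
  live b0: ∅→{v,z}
  live b1: {v,z}→{z}
  live b2: {z}→{v,y,z}
  live b3: {y}→{g,y}
  live b4: {y}→{y}
  live b5: {g}→∅
  live b6: {y}→∅

Conflict graph:
  g: {v,y}
  t: {v,x,z}
  v: {g,t,y,z}
  x: {t,y}
  y: {g,v,x,z}
  z: {t,v,y}

N(g) = ["v", "y"]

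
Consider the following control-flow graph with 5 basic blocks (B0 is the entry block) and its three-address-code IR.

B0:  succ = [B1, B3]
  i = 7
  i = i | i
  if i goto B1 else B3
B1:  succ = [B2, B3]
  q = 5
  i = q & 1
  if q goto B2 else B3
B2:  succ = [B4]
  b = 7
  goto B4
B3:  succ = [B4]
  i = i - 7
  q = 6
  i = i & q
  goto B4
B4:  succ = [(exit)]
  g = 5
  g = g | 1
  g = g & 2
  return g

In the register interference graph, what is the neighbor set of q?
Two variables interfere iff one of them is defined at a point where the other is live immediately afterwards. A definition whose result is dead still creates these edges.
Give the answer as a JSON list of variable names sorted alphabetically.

Block summaries:
  B0 def {i} use ∅
  B1 def {i,q} use ∅
  B2 def {b} use ∅
  B3 def {i,q} use {i}
  B4 def {g} use ∅

Liveness:
  B0 li=∅ lo={i}
  B1 li=∅ lo={i}
  B2 li=∅ lo=∅
  B3 li={i} lo=∅
  B4 li=∅ lo=∅

Interference:
  b — ∅
  g — ∅
  i — {q}
  q — {i}

N(q) = ["i"]

Answer: ["i"]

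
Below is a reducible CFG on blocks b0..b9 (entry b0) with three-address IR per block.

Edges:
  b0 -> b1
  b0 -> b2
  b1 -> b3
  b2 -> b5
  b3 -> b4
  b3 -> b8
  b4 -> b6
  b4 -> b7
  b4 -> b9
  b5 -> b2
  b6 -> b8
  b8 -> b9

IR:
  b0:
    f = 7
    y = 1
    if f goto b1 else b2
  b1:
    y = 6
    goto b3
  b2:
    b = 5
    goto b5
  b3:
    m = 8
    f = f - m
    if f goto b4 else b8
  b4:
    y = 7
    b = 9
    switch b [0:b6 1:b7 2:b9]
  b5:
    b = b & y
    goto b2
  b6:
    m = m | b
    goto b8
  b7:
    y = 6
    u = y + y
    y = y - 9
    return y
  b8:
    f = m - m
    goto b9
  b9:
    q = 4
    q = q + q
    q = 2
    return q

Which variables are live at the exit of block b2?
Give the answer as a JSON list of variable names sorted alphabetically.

Answer: ["b", "y"]

Analysis:
Per-block:
  b0: {f,y} / ∅
  b1: {y} / ∅
  b2: {b} / ∅
  b3: {f,m} / {f}
  b4: {b,y} / ∅
  b5: {b} / {b,y}
  b6: {m} / {b,m}
  b7: {u,y} / ∅
  b8: {f} / {m}
  b9: {q} / ∅

Live sets:
  b0: in=∅ out={f,y}
  b1: in={f} out={f}
  b2: in={y} out={b,y}
  b3: in={f} out={m}
  b4: in={m} out={b,m}
  b5: in={b,y} out={y}
  b6: in={b,m} out={m}
  b7: in=∅ out=∅
  b8: in={m} out=∅
  b9: in=∅ out=∅

live-out(b2) = ["b", "y"]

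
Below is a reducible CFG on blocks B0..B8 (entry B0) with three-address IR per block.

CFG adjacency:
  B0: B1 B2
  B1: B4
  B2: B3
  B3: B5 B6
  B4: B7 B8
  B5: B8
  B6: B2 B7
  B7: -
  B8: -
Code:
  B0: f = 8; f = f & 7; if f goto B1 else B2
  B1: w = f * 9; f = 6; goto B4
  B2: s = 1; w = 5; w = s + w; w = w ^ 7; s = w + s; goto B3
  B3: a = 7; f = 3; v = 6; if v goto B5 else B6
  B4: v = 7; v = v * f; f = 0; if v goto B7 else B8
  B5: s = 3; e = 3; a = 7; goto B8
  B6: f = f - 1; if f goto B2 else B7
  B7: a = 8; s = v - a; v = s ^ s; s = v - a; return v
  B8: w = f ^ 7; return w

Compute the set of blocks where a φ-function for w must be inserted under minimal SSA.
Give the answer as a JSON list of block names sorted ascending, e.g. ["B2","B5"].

idom tree: B1←B0 B2←B0 B3←B2 B4←B1 B5←B3 B6←B3 B7←B0 B8←B0
Join-block Dom:
  B2: preds {B0,B6}: {B0} ∩ {B0,B2,B3,B6} = {B0}; idom=B0
  B7: preds {B4,B6}: {B0,B1,B4} ∩ {B0,B2,B3,B6} = {B0}; idom=B0
  B8: preds {B4,B5}: {B0,B1,B4} ∩ {B0,B2,B3,B5} = {B0}; idom=B0

DF derivation:
  B2←B0: walk · to B0
  B2←B6: walk B6→B3→B2 to B0
  B7←B4: walk B4→B1 to B0
  B7←B6: walk B6→B3→B2 to B0
  B8←B4: walk B4→B1 to B0
  B8←B5: walk B5→B3→B2 to B0
  DF(B0)=∅
  DF(B1)={B7,B8}
  DF(B2)={B2,B7,B8}
  DF(B3)={B2,B7,B8}
  DF(B4)={B7,B8}
  DF(B5)={B8}
  DF(B6)={B2,B7}
  DF(B7)=∅
  DF(B8)=∅

φ for w: defs {B1,B2,B8}
  DF⁺ = {B2,B7,B8}

Answer: ["B2", "B7", "B8"]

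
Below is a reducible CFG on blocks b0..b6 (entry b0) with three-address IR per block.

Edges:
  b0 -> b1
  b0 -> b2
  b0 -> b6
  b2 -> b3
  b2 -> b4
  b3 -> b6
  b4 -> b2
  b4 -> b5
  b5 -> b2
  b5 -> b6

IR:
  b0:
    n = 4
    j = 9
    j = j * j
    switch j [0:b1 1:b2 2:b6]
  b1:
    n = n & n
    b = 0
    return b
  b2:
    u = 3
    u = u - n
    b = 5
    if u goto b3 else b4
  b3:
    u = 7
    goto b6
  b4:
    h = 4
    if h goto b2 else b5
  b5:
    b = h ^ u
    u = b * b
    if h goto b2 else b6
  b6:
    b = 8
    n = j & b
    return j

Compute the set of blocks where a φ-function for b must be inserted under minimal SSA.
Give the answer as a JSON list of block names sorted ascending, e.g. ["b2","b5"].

Answer: ["b2", "b6"]

Working:
idom tree: b1←b0 b2←b0 b3←b2 b4←b2 b5←b4 b6←b0
Dom∩ at merges:
  b2: preds {b0,b4,b5}: {b0} ∩ {b0,b2,b4} ∩ {b0,b2,b4,b5} = {b0}; idom=b0
  b6: preds {b0,b3,b5}: {b0} ∩ {b0,b2,b3} ∩ {b0,b2,b4,b5} = {b0}; idom=b0

DF derivation:
  b2←b0: walk · to b0
  b2←b4: walk b4→b2 to b0
  b2←b5: walk b5→b4→b2 to b0
  b6←b0: walk · to b0
  b6←b3: walk b3→b2 to b0
  b6←b5: walk b5→b4→b2 to b0
  b0: DF=∅
  b1: DF=∅
  b2: DF={b2,b6}
  b3: DF={b6}
  b4: DF={b2,b6}
  b5: DF={b2,b6}
  b6: DF=∅

φ for b: defs {b1,b2,b5,b6}
  DF⁺ = {b2,b6}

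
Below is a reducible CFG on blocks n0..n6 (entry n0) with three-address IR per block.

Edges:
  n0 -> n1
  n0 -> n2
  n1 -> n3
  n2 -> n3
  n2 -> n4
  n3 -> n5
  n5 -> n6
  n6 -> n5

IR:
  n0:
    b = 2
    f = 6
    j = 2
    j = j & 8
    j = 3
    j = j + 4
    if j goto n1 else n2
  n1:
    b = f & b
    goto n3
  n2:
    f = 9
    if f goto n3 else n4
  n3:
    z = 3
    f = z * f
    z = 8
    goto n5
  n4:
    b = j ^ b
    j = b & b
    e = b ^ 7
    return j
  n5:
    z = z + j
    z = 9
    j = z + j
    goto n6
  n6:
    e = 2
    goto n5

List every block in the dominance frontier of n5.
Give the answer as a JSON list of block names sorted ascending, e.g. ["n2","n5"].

idom tree: n1←n0 n2←n0 n3←n0 n4←n2 n5←n3 n6←n5
Dom at joins:
  n3: preds {n1,n2}: {n0,n1} ∩ {n0,n2} = {n0}; idom=n0
  n5: preds {n3,n6}: {n0,n3} ∩ {n0,n3,n5,n6} = {n0,n3}; idom=n3

DF walk-up:
  n3←n1: walk n1 to n0
  n3←n2: walk n2 to n0
  n5←n3: walk · to n3
  n5←n6: walk n6→n5 to n3
  n0: DF=∅
  n1: DF={n3}
  n2: DF={n3}
  n3: DF=∅
  n4: DF=∅
  n5: DF={n5}
  n6: DF={n5}

DF(n5) = ["n5"]

Answer: ["n5"]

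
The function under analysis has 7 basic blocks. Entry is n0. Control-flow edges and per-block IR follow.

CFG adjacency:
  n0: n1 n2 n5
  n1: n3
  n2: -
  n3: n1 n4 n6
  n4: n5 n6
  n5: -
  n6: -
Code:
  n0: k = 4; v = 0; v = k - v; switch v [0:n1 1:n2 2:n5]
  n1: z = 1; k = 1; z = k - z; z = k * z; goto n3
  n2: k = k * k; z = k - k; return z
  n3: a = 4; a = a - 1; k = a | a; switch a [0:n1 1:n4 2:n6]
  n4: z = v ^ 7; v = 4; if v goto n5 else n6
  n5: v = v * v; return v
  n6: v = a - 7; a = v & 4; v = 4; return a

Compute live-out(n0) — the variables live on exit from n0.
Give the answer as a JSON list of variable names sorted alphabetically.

Block summaries:
  n0: {k,v} / ∅
  n1: {k,z} / ∅
  n2: {k,z} / {k}
  n3: {a,k} / ∅
  n4: {v,z} / {v}
  n5: {v} / {v}
  n6: {a,v} / {a}

Backward fixpoint:
  n0 li=∅ lo={k,v}
  n1 li={v} lo={v}
  n2 li={k} lo=∅
  n3 li={v} lo={a,v}
  n4 li={a,v} lo={a,v}
  n5 li={v} lo=∅
  n6 li={a} lo=∅

live-out(n0) = ["k", "v"]

Answer: ["k", "v"]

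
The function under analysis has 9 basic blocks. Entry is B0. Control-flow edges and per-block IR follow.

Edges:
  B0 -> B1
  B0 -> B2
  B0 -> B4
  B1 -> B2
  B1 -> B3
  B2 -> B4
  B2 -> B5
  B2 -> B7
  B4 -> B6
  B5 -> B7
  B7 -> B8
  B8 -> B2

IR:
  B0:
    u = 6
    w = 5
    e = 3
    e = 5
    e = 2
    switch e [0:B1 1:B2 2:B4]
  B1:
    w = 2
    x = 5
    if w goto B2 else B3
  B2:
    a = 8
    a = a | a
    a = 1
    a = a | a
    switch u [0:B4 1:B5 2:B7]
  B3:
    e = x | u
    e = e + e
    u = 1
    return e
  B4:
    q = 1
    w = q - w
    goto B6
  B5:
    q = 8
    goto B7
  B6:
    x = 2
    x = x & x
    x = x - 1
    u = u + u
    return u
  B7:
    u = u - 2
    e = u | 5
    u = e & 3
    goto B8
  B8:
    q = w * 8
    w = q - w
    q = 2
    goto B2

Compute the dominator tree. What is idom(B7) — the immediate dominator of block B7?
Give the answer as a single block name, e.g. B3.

idom tree: B1←B0 B2←B0 B3←B1 B4←B0 B5←B2 B6←B4 B7←B2 B8←B7
Join-block Dom:
  B2: preds {B0,B1,B8}: {B0} ∩ {B0,B1} ∩ {B0,B2,B7,B8} = {B0}; idom=B0
  B4: preds {B0,B2}: {B0} ∩ {B0,B2} = {B0}; idom=B0
  B7: preds {B2,B5}: {B0,B2} ∩ {B0,B2,B5} = {B0,B2}; idom=B2

idom(B7) = B2

Answer: B2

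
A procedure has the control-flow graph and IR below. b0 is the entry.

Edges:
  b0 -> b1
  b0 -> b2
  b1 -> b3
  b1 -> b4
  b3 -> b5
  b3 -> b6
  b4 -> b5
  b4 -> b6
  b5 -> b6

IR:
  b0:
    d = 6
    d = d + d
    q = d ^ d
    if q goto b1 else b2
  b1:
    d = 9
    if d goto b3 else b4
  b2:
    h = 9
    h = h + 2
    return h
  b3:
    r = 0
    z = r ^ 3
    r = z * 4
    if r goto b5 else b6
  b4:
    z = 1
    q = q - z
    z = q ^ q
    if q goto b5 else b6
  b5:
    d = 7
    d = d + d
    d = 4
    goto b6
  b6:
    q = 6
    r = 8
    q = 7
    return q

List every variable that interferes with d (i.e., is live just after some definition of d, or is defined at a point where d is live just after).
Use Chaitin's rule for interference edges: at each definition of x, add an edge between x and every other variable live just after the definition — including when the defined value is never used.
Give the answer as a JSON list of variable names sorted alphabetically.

Per-block:
  b0: def={d,q} ue=∅
  b1: def={d} ue=∅
  b2: def={h} ue=∅
  b3: def={r,z} ue=∅
  b4: def={q,z} ue={q}
  b5: def={d} ue=∅
  b6: def={q,r} ue=∅

Live sets:
  live b0: ∅→{q}
  live b1: {q}→{q}
  live b2: ∅→∅
  live b3: ∅→∅
  live b4: {q}→∅
  live b5: ∅→∅
  live b6: ∅→∅

Interfere edges:
  d — {q}
  h — ∅
  q — {d,z}
  r — ∅
  z — {q}

N(d) = ["q"]

Answer: ["q"]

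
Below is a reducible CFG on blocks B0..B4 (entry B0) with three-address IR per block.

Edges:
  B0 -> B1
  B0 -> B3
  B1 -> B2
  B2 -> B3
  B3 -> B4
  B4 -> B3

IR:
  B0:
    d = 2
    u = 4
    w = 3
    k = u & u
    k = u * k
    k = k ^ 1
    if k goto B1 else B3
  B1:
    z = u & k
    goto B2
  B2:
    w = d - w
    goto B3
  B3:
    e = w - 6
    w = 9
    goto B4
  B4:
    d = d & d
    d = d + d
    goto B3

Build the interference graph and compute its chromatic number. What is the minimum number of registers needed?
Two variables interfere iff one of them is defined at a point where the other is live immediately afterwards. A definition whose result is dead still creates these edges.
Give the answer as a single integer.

Answer: 4

Analysis:
def/use:
  B0 def {d,k,u,w} use ∅
  B1 def {z} use {k,u}
  B2 def {w} use {d,w}
  B3 def {e,w} use {w}
  B4 def {d} use {d}

Liveness:
  B0: in=∅ out={d,k,u,w}
  B1: in={d,k,u,w} out={d,w}
  B2: in={d,w} out={d,w}
  B3: in={d,w} out={d,w}
  B4: in={d,w} out={d,w}

Interference:
  d↔{e,k,u,w,z}
  e↔{d}
  k↔{d,u,w}
  u↔{d,k,w}
  w↔{d,k,u,z}
  z↔{d,w}

Registers:
  clique {d,k,u,w} ⇒ need ≥ 4
  4-colouring: R0={d}  R1={e,w}  R2={k,z}  R3={u}
  χ = 4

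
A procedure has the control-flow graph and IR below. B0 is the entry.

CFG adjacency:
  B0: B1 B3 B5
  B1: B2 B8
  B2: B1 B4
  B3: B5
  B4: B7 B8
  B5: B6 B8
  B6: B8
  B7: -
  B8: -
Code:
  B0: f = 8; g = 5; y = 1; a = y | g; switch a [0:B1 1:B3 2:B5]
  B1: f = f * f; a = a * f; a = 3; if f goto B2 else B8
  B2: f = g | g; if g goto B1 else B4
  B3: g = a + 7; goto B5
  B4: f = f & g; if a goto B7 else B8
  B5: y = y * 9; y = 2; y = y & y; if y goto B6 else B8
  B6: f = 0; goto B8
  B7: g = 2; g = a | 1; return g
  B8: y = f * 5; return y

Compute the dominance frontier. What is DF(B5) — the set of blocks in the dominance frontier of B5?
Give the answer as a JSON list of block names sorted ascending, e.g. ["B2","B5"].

Answer: ["B8"]

Analysis:
idom tree: B1←B0 B2←B1 B3←B0 B4←B2 B5←B0 B6←B5 B7←B4 B8←B0
Dom∩ at merges:
  B1: preds {B0,B2}: {B0} ∩ {B0,B1,B2} = {B0}; idom=B0
  B5: preds {B0,B3}: {B0} ∩ {B0,B3} = {B0}; idom=B0
  B8: preds {B1,B4,B5,B6}: {B0,B1} ∩ {B0,B1,B2,B4} ∩ {B0,B5} ∩ {B0,B5,B6} = {B0}; idom=B0

Frontier:
  B1←B0: walk · to B0
  B1←B2: walk B2→B1 to B0
  B5←B0: walk · to B0
  B5←B3: walk B3 to B0
  B8←B1: walk B1 to B0
  B8←B4: walk B4→B2→B1 to B0
  B8←B5: walk B5 to B0
  B8←B6: walk B6→B5 to B0
  DF(B0)=∅
  DF(B1)={B1,B8}
  DF(B2)={B1,B8}
  DF(B3)={B5}
  DF(B4)={B8}
  DF(B5)={B8}
  DF(B6)={B8}
  DF(B7)=∅
  DF(B8)=∅

DF(B5) = ["B8"]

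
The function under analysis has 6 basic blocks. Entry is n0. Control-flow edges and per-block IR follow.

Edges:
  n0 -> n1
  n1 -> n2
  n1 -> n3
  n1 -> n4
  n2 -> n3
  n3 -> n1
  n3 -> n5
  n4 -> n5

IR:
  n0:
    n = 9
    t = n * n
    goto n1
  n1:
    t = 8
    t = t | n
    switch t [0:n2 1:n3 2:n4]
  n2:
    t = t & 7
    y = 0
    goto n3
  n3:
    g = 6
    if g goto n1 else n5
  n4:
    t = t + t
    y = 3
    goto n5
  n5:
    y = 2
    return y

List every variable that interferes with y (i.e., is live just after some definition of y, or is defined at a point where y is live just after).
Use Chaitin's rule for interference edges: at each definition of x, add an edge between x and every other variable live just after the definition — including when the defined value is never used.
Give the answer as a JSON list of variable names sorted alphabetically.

def/use:
  n0: def={n,t} ue=∅
  n1: def={t} ue={n}
  n2: def={t,y} ue={t}
  n3: def={g} ue=∅
  n4: def={t,y} ue={t}
  n5: def={y} ue=∅

Live sets:
  n0: in=∅ out={n}
  n1: in={n} out={n,t}
  n2: in={n,t} out={n}
  n3: in={n} out={n}
  n4: in={t} out=∅
  n5: in=∅ out=∅

Conflict graph:
  g — {n}
  n — {g,t,y}
  t — {n}
  y — {n}

N(y) = ["n"]

Answer: ["n"]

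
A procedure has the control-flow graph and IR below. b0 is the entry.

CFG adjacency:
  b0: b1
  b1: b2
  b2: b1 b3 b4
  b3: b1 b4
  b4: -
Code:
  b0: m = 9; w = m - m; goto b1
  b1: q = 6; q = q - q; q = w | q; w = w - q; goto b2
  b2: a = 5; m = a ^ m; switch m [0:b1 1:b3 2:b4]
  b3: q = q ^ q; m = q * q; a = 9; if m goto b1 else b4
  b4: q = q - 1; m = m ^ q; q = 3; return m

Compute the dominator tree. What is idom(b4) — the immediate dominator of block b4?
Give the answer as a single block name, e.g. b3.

idom tree: b1←b0 b2←b1 b3←b2 b4←b2
Dom at joins:
  b1: preds {b0,b2,b3}: {b0} ∩ {b0,b1,b2} ∩ {b0,b1,b2,b3} = {b0}; idom=b0
  b4: preds {b2,b3}: {b0,b1,b2} ∩ {b0,b1,b2,b3} = {b0,b1,b2}; idom=b2

idom(b4) = b2

Answer: b2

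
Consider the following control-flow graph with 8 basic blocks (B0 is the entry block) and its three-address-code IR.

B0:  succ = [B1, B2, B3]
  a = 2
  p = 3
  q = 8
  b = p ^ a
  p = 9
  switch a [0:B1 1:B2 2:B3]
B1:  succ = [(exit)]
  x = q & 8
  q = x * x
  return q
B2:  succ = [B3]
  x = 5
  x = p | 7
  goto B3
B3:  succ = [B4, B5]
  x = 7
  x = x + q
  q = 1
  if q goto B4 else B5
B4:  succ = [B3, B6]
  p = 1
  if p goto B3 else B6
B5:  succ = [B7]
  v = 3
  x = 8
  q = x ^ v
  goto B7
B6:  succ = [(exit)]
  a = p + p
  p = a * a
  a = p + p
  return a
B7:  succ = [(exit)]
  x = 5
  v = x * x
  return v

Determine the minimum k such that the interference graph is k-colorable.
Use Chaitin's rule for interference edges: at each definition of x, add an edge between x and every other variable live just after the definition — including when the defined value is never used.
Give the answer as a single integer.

Answer: 3

Derivation:
Per-block:
  B0 def {a,b,p,q} use ∅
  B1 def {q,x} use {q}
  B2 def {x} use {p}
  B3 def {q,x} use {q}
  B4 def {p} use ∅
  B5 def {q,v,x} use ∅
  B6 def {a,p} use {p}
  B7 def {v,x} use ∅

Liveness:
  B0: in=∅ out={p,q}
  B1: in={q} out=∅
  B2: in={p,q} out={q}
  B3: in={q} out={q}
  B4: in={q} out={p,q}
  B5: in=∅ out=∅
  B6: in={p} out=∅
  B7: in=∅ out=∅

Conflict graph:
  a: {b,p,q}
  b: {a,q}
  p: {a,q,x}
  q: {a,b,p,x}
  v: {x}
  x: {p,q,v}

Chromatic number:
  clique {a,b,q} ⇒ need ≥ 3
  assign a→r1 b→r2 p→r2 q→r0 v→r0 x→r1 — no edge inside a register ⇒ χ ≤ 3
  χ = 3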